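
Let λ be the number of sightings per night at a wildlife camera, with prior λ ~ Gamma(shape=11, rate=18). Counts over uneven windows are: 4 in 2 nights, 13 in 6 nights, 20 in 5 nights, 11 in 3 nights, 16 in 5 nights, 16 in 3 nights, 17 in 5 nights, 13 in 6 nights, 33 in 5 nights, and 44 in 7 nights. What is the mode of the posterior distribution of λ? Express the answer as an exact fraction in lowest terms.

Total count: 4 + 13 + 20 + 11 + 16 + 16 + 17 + 13 + 33 + 44 = 187.
Total exposure: 2 + 6 + 5 + 3 + 5 + 3 + 5 + 6 + 5 + 7 = 47 nights.
By Gamma–Poisson conjugacy, the posterior is Gamma(α + Σx, β + Σt) = Gamma(11 + 187, 18 + 47) = Gamma(198, 65).
Posterior mode = (α'−1)/β' = 197/65.

197/65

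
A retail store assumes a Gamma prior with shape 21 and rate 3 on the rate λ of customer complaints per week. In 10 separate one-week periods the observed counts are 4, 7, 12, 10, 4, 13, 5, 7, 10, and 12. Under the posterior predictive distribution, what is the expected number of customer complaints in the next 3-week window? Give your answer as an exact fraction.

Total count: 4 + 7 + 12 + 10 + 4 + 13 + 5 + 7 + 10 + 12 = 84.
Total exposure: 10 weeks.
Gamma(α, β) with Poisson data over total exposure Σt gives posterior Gamma(α+Σx, β+Σt) = Gamma(105, 13).
Predictive mean over a 3-week window = T·E[λ|data] = 3·105/13 = 315/13.

315/13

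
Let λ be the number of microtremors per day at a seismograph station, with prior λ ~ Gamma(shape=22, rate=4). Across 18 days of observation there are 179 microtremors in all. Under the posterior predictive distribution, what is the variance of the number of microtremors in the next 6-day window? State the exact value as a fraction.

Total count 179 over total exposure 18 days.
By Gamma–Poisson conjugacy, the posterior is Gamma(α + Σx, β + Σt) = Gamma(22 + 179, 4 + 18) = Gamma(201, 22).
The posterior predictive for a window of length T is Negative Binomial with variance T·α'·(β'+T)/β'² = 6·201·28/484 = 8442/121.

8442/121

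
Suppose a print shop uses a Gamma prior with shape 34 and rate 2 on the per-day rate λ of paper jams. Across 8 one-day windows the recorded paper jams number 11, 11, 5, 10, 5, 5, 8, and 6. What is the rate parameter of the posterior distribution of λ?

10

Total count: 11 + 11 + 5 + 10 + 5 + 5 + 8 + 6 = 61.
Total exposure: 8 days.
By Gamma–Poisson conjugacy, the posterior is Gamma(α + Σx, β + Σt) = Gamma(34 + 61, 2 + 8) = Gamma(95, 10).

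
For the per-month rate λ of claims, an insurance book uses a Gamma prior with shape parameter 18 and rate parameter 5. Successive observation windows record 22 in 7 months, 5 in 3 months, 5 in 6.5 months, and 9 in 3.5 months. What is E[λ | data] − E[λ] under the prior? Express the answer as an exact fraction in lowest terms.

Total count: 22 + 5 + 5 + 9 = 41.
Total exposure: 7 + 3 + 6.5 + 3.5 = 20 months.
By Gamma–Poisson conjugacy, the posterior is Gamma(α + Σx, β + Σt) = Gamma(18 + 41, 5 + 20) = Gamma(59, 25).
Posterior mean = 59/25 = 59/25; prior mean = 18/5 = 18/5. Difference = 59/25 − 18/5 = -31/25.

-31/25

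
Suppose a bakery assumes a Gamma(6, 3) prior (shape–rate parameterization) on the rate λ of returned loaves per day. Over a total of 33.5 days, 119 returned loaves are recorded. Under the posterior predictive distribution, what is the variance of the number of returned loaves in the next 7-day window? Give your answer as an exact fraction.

Total count 119 over total exposure 33.5 days.
The Gamma prior is conjugate for the Poisson rate, so λ | data ~ Gamma(6+119, 3+33.5) = Gamma(125, 73/2).
The posterior predictive for a window of length T is Negative Binomial with variance T·α'·(β'+T)/β'² = 7·125·(87/2)/(5329/4) = 152250/5329.

152250/5329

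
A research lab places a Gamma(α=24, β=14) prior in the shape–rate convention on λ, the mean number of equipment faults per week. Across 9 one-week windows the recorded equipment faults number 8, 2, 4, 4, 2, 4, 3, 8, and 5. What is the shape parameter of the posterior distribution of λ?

64

Total count: 8 + 2 + 4 + 4 + 2 + 4 + 3 + 8 + 5 = 40.
Total exposure: 9 weeks.
By Gamma–Poisson conjugacy, the posterior is Gamma(α + Σx, β + Σt) = Gamma(24 + 40, 14 + 9) = Gamma(64, 23).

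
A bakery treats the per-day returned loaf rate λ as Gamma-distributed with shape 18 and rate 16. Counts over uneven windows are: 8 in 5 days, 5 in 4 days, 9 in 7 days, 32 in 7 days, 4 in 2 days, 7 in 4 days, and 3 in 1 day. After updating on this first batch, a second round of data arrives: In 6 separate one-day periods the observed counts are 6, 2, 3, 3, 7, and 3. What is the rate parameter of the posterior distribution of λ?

Total count: 8 + 5 + 9 + 32 + 4 + 7 + 3 = 68.
Total exposure: 5 + 4 + 7 + 7 + 2 + 4 + 1 = 30 days.
After the first batch: Gamma(18 + 68, 16 + 30) = Gamma(86, 46).
Total count: 6 + 2 + 3 + 3 + 7 + 3 = 24.
Total exposure: 6 days.
After the second batch: Gamma(86 + 24, 46 + 6) = Gamma(110, 52).

52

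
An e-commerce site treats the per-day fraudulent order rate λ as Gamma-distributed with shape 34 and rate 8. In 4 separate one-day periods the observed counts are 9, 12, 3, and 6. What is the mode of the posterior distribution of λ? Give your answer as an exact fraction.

Total count: 9 + 12 + 3 + 6 = 30.
Total exposure: 4 days.
By Gamma–Poisson conjugacy, the posterior is Gamma(α + Σx, β + Σt) = Gamma(34 + 30, 8 + 4) = Gamma(64, 12).
Posterior mode = (α'−1)/β' = 63/12 = 21/4.

21/4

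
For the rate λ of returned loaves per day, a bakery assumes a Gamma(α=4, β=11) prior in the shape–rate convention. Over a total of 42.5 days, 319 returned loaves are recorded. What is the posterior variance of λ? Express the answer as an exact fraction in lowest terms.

1292/11449

Total count 319 over total exposure 42.5 days.
The Gamma prior is conjugate for the Poisson rate, so λ | data ~ Gamma(4+319, 11+42.5) = Gamma(323, 107/2).
Posterior variance = α'/β'² = 323/(11449/4) = 1292/11449.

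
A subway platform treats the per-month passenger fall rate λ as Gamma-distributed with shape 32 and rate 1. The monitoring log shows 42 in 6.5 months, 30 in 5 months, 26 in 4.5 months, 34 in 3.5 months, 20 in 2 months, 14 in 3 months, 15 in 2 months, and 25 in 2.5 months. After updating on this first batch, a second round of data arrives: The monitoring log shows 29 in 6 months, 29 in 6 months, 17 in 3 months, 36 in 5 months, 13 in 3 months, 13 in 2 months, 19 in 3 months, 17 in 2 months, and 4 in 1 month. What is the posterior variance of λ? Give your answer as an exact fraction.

415/3721

Total count: 42 + 30 + 26 + 34 + 20 + 14 + 15 + 25 = 206.
Total exposure: 6.5 + 5 + 4.5 + 3.5 + 2 + 3 + 2 + 2.5 = 29 months.
After the first batch: Gamma(32 + 206, 1 + 29) = Gamma(238, 30).
Total count: 29 + 29 + 17 + 36 + 13 + 13 + 19 + 17 + 4 = 177.
Total exposure: 6 + 6 + 3 + 5 + 3 + 2 + 3 + 2 + 1 = 31 months.
After the second batch: Gamma(238 + 177, 30 + 31) = Gamma(415, 61).
Posterior variance = α'/β'² = 415/3721.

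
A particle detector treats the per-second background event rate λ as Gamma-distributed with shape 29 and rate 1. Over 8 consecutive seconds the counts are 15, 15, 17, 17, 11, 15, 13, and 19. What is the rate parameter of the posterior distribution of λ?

9

Total count: 15 + 15 + 17 + 17 + 11 + 15 + 13 + 19 = 122.
Total exposure: 8 seconds.
Posterior: α' = 29 + 122 = 151, β' = 1 + 8 = 9.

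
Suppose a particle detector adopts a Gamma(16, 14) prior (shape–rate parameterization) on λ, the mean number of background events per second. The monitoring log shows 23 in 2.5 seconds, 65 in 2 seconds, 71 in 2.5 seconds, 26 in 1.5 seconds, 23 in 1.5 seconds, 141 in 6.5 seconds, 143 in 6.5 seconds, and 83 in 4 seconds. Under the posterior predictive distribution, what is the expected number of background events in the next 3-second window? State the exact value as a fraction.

Total count: 23 + 65 + 71 + 26 + 23 + 141 + 143 + 83 = 575.
Total exposure: 2.5 + 2 + 2.5 + 1.5 + 1.5 + 6.5 + 6.5 + 4 = 27 seconds.
Posterior: α' = 16 + 575 = 591, β' = 14 + 27 = 41.
Predictive mean over a 3-second window = T·E[λ|data] = 3·591/41 = 1773/41.

1773/41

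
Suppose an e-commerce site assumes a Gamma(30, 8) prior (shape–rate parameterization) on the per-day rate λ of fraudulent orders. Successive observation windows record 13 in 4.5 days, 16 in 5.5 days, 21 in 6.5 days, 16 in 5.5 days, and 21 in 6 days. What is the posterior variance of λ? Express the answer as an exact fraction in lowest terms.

13/144

Total count: 13 + 16 + 21 + 16 + 21 = 87.
Total exposure: 4.5 + 5.5 + 6.5 + 5.5 + 6 = 28 days.
Conjugate update: add total count to the shape and total exposure to the rate, giving Gamma(117, 36).
Posterior variance = α'/β'² = 117/1296 = 13/144.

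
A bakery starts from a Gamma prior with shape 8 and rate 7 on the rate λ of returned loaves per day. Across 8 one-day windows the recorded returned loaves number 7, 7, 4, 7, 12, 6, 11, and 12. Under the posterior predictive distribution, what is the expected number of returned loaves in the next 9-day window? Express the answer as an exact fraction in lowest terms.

222/5

Total count: 7 + 7 + 4 + 7 + 12 + 6 + 11 + 12 = 66.
Total exposure: 8 days.
Posterior: α' = 8 + 66 = 74, β' = 7 + 8 = 15.
Predictive mean over a 9-day window = T·E[λ|data] = 9·74/15 = 222/5.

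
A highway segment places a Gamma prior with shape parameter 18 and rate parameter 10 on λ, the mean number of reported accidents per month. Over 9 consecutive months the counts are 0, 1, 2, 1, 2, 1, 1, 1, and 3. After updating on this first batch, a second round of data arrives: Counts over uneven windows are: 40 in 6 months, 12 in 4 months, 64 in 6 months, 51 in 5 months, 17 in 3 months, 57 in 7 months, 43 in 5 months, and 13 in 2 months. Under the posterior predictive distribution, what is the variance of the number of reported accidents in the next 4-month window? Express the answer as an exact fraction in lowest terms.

Total count: 0 + 1 + 2 + 1 + 2 + 1 + 1 + 1 + 3 = 12.
Total exposure: 9 months.
After the first batch: Gamma(18 + 12, 10 + 9) = Gamma(30, 19).
Total count: 40 + 12 + 64 + 51 + 17 + 57 + 43 + 13 = 297.
Total exposure: 6 + 4 + 6 + 5 + 3 + 7 + 5 + 2 = 38 months.
After the second batch: Gamma(30 + 297, 19 + 38) = Gamma(327, 57).
The posterior predictive for a window of length T is Negative Binomial with variance T·α'·(β'+T)/β'² = 4·327·61/3249 = 26596/1083.

26596/1083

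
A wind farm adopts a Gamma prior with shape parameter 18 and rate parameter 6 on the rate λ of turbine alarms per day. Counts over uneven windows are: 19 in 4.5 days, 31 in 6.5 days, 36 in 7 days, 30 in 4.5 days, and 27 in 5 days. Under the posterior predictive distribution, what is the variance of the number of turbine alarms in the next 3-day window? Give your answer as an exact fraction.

70518/4489

Total count: 19 + 31 + 36 + 30 + 27 = 143.
Total exposure: 4.5 + 6.5 + 7 + 4.5 + 5 = 27.5 days.
By Gamma–Poisson conjugacy, the posterior is Gamma(α + Σx, β + Σt) = Gamma(18 + 143, 6 + 27.5) = Gamma(161, 67/2).
The posterior predictive for a window of length T is Negative Binomial with variance T·α'·(β'+T)/β'² = 3·161·(73/2)/(4489/4) = 70518/4489.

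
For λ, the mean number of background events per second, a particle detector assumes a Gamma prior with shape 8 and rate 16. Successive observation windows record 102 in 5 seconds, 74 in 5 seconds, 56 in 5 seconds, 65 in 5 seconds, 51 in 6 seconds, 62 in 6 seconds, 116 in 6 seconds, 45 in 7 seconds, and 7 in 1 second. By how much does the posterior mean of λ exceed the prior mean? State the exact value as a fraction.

555/62

Total count: 102 + 74 + 56 + 65 + 51 + 62 + 116 + 45 + 7 = 578.
Total exposure: 5 + 5 + 5 + 5 + 6 + 6 + 6 + 7 + 1 = 46 seconds.
Conjugate update: add total count to the shape and total exposure to the rate, giving Gamma(586, 62).
Posterior mean = 586/62 = 293/31; prior mean = 8/16 = 1/2. Difference = 293/31 − 1/2 = 555/62.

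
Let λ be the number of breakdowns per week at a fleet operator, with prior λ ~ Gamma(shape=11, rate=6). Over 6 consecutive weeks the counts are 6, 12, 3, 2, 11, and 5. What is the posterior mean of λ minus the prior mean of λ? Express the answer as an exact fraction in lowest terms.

7/3

Total count: 6 + 12 + 3 + 2 + 11 + 5 = 39.
Total exposure: 6 weeks.
Gamma(α, β) with Poisson data over total exposure Σt gives posterior Gamma(α+Σx, β+Σt) = Gamma(50, 12).
Posterior mean = 50/12 = 25/6; prior mean = 11/6 = 11/6. Difference = 25/6 − 11/6 = 7/3.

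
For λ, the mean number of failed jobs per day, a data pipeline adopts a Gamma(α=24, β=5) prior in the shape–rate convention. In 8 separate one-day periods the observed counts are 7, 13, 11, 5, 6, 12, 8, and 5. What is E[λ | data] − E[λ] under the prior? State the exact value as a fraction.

11/5

Total count: 7 + 13 + 11 + 5 + 6 + 12 + 8 + 5 = 67.
Total exposure: 8 days.
Conjugate update: add total count to the shape and total exposure to the rate, giving Gamma(91, 13).
Posterior mean = 91/13 = 7; prior mean = 24/5 = 24/5. Difference = 7 − 24/5 = 11/5.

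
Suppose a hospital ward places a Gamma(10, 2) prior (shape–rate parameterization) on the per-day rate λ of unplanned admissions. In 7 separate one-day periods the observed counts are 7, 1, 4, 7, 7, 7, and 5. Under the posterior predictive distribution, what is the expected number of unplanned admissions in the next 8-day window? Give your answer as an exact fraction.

128/3

Total count: 7 + 1 + 4 + 7 + 7 + 7 + 5 = 38.
Total exposure: 7 days.
The Gamma prior is conjugate for the Poisson rate, so λ | data ~ Gamma(10+38, 2+7) = Gamma(48, 9).
Predictive mean over an 8-day window = T·E[λ|data] = 8·48/9 = 128/3.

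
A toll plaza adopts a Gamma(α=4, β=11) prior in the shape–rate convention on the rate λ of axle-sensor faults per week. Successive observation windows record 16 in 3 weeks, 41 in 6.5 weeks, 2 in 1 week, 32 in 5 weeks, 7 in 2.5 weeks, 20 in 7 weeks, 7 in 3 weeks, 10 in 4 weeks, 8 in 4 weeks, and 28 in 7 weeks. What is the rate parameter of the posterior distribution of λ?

Total count: 16 + 41 + 2 + 32 + 7 + 20 + 7 + 10 + 8 + 28 = 171.
Total exposure: 3 + 6.5 + 1 + 5 + 2.5 + 7 + 3 + 4 + 4 + 7 = 43 weeks.
The Gamma prior is conjugate for the Poisson rate, so λ | data ~ Gamma(4+171, 11+43) = Gamma(175, 54).

54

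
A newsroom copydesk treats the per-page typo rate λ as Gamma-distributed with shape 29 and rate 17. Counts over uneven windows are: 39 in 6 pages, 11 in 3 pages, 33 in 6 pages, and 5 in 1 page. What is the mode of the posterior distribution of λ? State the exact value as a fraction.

116/33

Total count: 39 + 11 + 33 + 5 = 88.
Total exposure: 6 + 3 + 6 + 1 = 16 pages.
The Gamma prior is conjugate for the Poisson rate, so λ | data ~ Gamma(29+88, 17+16) = Gamma(117, 33).
Posterior mode = (α'−1)/β' = 116/33.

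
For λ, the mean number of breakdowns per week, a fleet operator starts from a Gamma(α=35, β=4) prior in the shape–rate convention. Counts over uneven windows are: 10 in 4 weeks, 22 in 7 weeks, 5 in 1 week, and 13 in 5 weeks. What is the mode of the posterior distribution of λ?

Total count: 10 + 22 + 5 + 13 = 50.
Total exposure: 4 + 7 + 1 + 5 = 17 weeks.
Posterior: α' = 35 + 50 = 85, β' = 4 + 17 = 21.
Posterior mode = (α'−1)/β' = 84/21 = 4.

4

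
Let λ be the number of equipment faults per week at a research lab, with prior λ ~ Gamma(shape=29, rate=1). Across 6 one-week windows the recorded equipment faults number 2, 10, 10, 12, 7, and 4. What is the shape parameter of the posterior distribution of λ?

Total count: 2 + 10 + 10 + 12 + 7 + 4 = 45.
Total exposure: 6 weeks.
The Gamma prior is conjugate for the Poisson rate, so λ | data ~ Gamma(29+45, 1+6) = Gamma(74, 7).

74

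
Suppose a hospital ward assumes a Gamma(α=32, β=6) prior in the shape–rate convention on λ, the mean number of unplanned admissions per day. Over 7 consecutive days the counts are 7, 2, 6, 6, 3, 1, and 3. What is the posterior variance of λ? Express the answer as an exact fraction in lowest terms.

60/169

Total count: 7 + 2 + 6 + 6 + 3 + 1 + 3 = 28.
Total exposure: 7 days.
The Gamma prior is conjugate for the Poisson rate, so λ | data ~ Gamma(32+28, 6+7) = Gamma(60, 13).
Posterior variance = α'/β'² = 60/169.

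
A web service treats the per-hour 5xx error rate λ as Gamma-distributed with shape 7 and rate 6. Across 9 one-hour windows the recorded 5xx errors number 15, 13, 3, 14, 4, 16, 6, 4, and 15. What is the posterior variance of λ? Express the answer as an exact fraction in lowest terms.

Total count: 15 + 13 + 3 + 14 + 4 + 16 + 6 + 4 + 15 = 90.
Total exposure: 9 hours.
Gamma(α, β) with Poisson data over total exposure Σt gives posterior Gamma(α+Σx, β+Σt) = Gamma(97, 15).
Posterior variance = α'/β'² = 97/225.

97/225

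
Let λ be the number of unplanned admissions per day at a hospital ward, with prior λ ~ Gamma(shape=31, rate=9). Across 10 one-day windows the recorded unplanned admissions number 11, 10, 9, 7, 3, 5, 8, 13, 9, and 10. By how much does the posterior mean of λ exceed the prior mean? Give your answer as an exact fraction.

Total count: 11 + 10 + 9 + 7 + 3 + 5 + 8 + 13 + 9 + 10 = 85.
Total exposure: 10 days.
By Gamma–Poisson conjugacy, the posterior is Gamma(α + Σx, β + Σt) = Gamma(31 + 85, 9 + 10) = Gamma(116, 19).
Posterior mean = 116/19 = 116/19; prior mean = 31/9 = 31/9. Difference = 116/19 − 31/9 = 455/171.

455/171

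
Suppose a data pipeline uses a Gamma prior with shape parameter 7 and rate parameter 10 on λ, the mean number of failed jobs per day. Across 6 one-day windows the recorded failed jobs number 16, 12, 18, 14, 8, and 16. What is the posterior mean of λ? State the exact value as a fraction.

91/16

Total count: 16 + 12 + 18 + 14 + 8 + 16 = 84.
Total exposure: 6 days.
Gamma(α, β) with Poisson data over total exposure Σt gives posterior Gamma(α+Σx, β+Σt) = Gamma(91, 16).
Posterior mean = α'/β' = 91/16.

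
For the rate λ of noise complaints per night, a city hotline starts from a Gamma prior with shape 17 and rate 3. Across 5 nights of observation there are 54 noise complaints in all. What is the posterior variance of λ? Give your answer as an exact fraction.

Total count 54 over total exposure 5 nights.
By Gamma–Poisson conjugacy, the posterior is Gamma(α + Σx, β + Σt) = Gamma(17 + 54, 3 + 5) = Gamma(71, 8).
Posterior variance = α'/β'² = 71/64.

71/64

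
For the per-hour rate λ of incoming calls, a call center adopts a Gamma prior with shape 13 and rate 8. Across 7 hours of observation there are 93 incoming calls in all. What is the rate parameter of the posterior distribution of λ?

Total count 93 over total exposure 7 hours.
Posterior: α' = 13 + 93 = 106, β' = 8 + 7 = 15.

15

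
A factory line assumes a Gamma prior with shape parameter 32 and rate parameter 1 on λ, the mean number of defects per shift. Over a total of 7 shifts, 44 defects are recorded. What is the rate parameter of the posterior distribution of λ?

8

Total count 44 over total exposure 7 shifts.
Gamma(α, β) with Poisson data over total exposure Σt gives posterior Gamma(α+Σx, β+Σt) = Gamma(76, 8).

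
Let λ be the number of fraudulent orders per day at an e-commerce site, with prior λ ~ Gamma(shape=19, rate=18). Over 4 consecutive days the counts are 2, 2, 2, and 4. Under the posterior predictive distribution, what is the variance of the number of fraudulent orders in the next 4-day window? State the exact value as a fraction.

Total count: 2 + 2 + 2 + 4 = 10.
Total exposure: 4 days.
The Gamma prior is conjugate for the Poisson rate, so λ | data ~ Gamma(19+10, 18+4) = Gamma(29, 22).
The posterior predictive for a window of length T is Negative Binomial with variance T·α'·(β'+T)/β'² = 4·29·26/484 = 754/121.

754/121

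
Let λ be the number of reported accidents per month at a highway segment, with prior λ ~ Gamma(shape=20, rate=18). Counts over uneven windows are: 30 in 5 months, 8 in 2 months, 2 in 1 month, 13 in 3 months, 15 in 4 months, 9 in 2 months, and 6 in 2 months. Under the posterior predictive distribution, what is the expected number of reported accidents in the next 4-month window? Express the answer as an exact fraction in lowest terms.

Total count: 30 + 8 + 2 + 13 + 15 + 9 + 6 = 83.
Total exposure: 5 + 2 + 1 + 3 + 4 + 2 + 2 = 19 months.
Conjugate update: add total count to the shape and total exposure to the rate, giving Gamma(103, 37).
Predictive mean over a 4-month window = T·E[λ|data] = 4·103/37 = 412/37.

412/37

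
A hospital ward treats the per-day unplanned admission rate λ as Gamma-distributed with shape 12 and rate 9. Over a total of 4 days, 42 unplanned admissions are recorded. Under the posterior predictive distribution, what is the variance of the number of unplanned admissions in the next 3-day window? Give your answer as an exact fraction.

Total count 42 over total exposure 4 days.
Gamma(α, β) with Poisson data over total exposure Σt gives posterior Gamma(α+Σx, β+Σt) = Gamma(54, 13).
The posterior predictive for a window of length T is Negative Binomial with variance T·α'·(β'+T)/β'² = 3·54·16/169 = 2592/169.

2592/169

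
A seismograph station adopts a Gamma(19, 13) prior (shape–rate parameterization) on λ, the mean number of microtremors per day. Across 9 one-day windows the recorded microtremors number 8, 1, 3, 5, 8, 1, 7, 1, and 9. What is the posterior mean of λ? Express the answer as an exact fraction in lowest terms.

31/11

Total count: 8 + 1 + 3 + 5 + 8 + 1 + 7 + 1 + 9 = 43.
Total exposure: 9 days.
By Gamma–Poisson conjugacy, the posterior is Gamma(α + Σx, β + Σt) = Gamma(19 + 43, 13 + 9) = Gamma(62, 22).
Posterior mean = α'/β' = 62/22 = 31/11.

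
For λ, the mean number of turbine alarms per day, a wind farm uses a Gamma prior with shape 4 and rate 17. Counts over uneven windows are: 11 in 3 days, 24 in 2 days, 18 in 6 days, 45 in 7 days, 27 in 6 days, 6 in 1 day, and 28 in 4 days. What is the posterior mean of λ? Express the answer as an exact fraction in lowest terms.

Total count: 11 + 24 + 18 + 45 + 27 + 6 + 28 = 159.
Total exposure: 3 + 2 + 6 + 7 + 6 + 1 + 4 = 29 days.
By Gamma–Poisson conjugacy, the posterior is Gamma(α + Σx, β + Σt) = Gamma(4 + 159, 17 + 29) = Gamma(163, 46).
Posterior mean = α'/β' = 163/46.

163/46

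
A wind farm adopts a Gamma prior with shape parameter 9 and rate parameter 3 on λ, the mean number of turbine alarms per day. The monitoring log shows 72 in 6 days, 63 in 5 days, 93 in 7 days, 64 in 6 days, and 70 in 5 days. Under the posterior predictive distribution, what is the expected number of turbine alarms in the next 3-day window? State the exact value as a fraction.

1113/32

Total count: 72 + 63 + 93 + 64 + 70 = 362.
Total exposure: 6 + 5 + 7 + 6 + 5 = 29 days.
Posterior: α' = 9 + 362 = 371, β' = 3 + 29 = 32.
Predictive mean over a 3-day window = T·E[λ|data] = 3·371/32 = 1113/32.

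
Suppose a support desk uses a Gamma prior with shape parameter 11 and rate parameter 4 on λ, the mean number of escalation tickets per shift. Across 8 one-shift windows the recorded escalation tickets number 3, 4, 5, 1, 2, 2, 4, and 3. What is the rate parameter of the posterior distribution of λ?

Total count: 3 + 4 + 5 + 1 + 2 + 2 + 4 + 3 = 24.
Total exposure: 8 shifts.
The Gamma prior is conjugate for the Poisson rate, so λ | data ~ Gamma(11+24, 4+8) = Gamma(35, 12).

12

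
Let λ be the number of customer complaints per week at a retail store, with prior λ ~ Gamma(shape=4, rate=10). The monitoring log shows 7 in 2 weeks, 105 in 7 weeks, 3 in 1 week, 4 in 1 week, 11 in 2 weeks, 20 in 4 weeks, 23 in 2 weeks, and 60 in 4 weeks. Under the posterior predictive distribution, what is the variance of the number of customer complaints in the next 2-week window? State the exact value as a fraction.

5530/363

Total count: 7 + 105 + 3 + 4 + 11 + 20 + 23 + 60 = 233.
Total exposure: 2 + 7 + 1 + 1 + 2 + 4 + 2 + 4 = 23 weeks.
Gamma(α, β) with Poisson data over total exposure Σt gives posterior Gamma(α+Σx, β+Σt) = Gamma(237, 33).
The posterior predictive for a window of length T is Negative Binomial with variance T·α'·(β'+T)/β'² = 2·237·35/1089 = 5530/363.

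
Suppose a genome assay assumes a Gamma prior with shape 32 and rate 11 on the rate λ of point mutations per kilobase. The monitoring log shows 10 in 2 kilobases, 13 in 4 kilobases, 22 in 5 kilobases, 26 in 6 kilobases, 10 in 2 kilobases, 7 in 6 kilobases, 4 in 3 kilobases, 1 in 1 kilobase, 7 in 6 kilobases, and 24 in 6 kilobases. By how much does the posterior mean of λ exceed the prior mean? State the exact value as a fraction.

Total count: 10 + 13 + 22 + 26 + 10 + 7 + 4 + 1 + 7 + 24 = 124.
Total exposure: 2 + 4 + 5 + 6 + 2 + 6 + 3 + 1 + 6 + 6 = 41 kilobases.
The Gamma prior is conjugate for the Poisson rate, so λ | data ~ Gamma(32+124, 11+41) = Gamma(156, 52).
Posterior mean = 156/52 = 3; prior mean = 32/11 = 32/11. Difference = 3 − 32/11 = 1/11.

1/11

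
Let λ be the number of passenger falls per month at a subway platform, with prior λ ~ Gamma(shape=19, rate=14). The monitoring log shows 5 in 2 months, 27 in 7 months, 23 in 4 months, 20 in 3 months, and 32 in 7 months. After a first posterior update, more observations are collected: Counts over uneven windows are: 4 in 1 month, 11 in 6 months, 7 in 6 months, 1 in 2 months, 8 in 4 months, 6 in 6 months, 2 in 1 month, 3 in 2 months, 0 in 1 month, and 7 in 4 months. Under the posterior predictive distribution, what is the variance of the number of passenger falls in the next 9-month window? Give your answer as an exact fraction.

711/28

Total count: 5 + 27 + 23 + 20 + 32 = 107.
Total exposure: 2 + 7 + 4 + 3 + 7 = 23 months.
After the first batch: Gamma(19 + 107, 14 + 23) = Gamma(126, 37).
Total count: 4 + 11 + 7 + 1 + 8 + 6 + 2 + 3 + 0 + 7 = 49.
Total exposure: 1 + 6 + 6 + 2 + 4 + 6 + 1 + 2 + 1 + 4 = 33 months.
After the second batch: Gamma(126 + 49, 37 + 33) = Gamma(175, 70).
The posterior predictive for a window of length T is Negative Binomial with variance T·α'·(β'+T)/β'² = 9·175·79/4900 = 711/28.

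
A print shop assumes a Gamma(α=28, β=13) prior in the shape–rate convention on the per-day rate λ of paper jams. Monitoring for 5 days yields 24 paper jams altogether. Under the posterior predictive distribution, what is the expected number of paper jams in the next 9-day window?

26

Total count 24 over total exposure 5 days.
Conjugate update: add total count to the shape and total exposure to the rate, giving Gamma(52, 18).
Predictive mean over a 9-day window = T·E[λ|data] = 9·52/18 = 26.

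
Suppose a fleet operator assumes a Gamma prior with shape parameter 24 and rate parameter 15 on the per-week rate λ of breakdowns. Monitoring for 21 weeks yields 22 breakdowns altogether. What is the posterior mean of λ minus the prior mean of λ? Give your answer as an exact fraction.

-29/90

Total count 22 over total exposure 21 weeks.
Posterior: α' = 24 + 22 = 46, β' = 15 + 21 = 36.
Posterior mean = 46/36 = 23/18; prior mean = 24/15 = 8/5. Difference = 23/18 − 8/5 = -29/90.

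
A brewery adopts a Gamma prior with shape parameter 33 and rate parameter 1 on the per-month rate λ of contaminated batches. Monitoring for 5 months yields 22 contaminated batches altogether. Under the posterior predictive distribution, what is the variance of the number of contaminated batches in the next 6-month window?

Total count 22 over total exposure 5 months.
The Gamma prior is conjugate for the Poisson rate, so λ | data ~ Gamma(33+22, 1+5) = Gamma(55, 6).
The posterior predictive for a window of length T is Negative Binomial with variance T·α'·(β'+T)/β'² = 6·55·12/36 = 110.

110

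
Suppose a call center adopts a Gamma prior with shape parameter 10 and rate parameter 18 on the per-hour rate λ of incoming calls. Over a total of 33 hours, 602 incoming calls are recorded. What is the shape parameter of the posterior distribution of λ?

612

Total count 602 over total exposure 33 hours.
By Gamma–Poisson conjugacy, the posterior is Gamma(α + Σx, β + Σt) = Gamma(10 + 602, 18 + 33) = Gamma(612, 51).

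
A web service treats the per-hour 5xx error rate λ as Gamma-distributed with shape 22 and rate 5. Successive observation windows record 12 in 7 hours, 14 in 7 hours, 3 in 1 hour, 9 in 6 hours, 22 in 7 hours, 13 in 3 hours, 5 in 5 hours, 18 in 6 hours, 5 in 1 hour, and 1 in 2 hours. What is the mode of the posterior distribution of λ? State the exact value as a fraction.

Total count: 12 + 14 + 3 + 9 + 22 + 13 + 5 + 18 + 5 + 1 = 102.
Total exposure: 7 + 7 + 1 + 6 + 7 + 3 + 5 + 6 + 1 + 2 = 45 hours.
The Gamma prior is conjugate for the Poisson rate, so λ | data ~ Gamma(22+102, 5+45) = Gamma(124, 50).
Posterior mode = (α'−1)/β' = 123/50.

123/50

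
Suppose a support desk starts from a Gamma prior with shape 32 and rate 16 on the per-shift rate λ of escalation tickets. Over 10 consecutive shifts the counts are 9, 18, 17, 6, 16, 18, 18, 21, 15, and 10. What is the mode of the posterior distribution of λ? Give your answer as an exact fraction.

Total count: 9 + 18 + 17 + 6 + 16 + 18 + 18 + 21 + 15 + 10 = 148.
Total exposure: 10 shifts.
Gamma(α, β) with Poisson data over total exposure Σt gives posterior Gamma(α+Σx, β+Σt) = Gamma(180, 26).
Posterior mode = (α'−1)/β' = 179/26.

179/26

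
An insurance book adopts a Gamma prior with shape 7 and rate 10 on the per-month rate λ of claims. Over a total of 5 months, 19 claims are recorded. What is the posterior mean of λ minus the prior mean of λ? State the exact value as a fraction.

Total count 19 over total exposure 5 months.
Conjugate update: add total count to the shape and total exposure to the rate, giving Gamma(26, 15).
Posterior mean = 26/15 = 26/15; prior mean = 7/10 = 7/10. Difference = 26/15 − 7/10 = 31/30.

31/30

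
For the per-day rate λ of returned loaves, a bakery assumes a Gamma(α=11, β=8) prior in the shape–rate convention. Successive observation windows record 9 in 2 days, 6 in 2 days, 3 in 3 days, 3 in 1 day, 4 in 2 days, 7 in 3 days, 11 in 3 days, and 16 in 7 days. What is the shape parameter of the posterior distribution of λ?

70

Total count: 9 + 6 + 3 + 3 + 4 + 7 + 11 + 16 = 59.
Total exposure: 2 + 2 + 3 + 1 + 2 + 3 + 3 + 7 = 23 days.
Posterior: α' = 11 + 59 = 70, β' = 8 + 23 = 31.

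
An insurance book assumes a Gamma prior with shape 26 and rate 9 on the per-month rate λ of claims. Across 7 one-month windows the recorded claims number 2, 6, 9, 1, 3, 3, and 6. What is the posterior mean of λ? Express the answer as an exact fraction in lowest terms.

Total count: 2 + 6 + 9 + 1 + 3 + 3 + 6 = 30.
Total exposure: 7 months.
Posterior: α' = 26 + 30 = 56, β' = 9 + 7 = 16.
Posterior mean = α'/β' = 56/16 = 7/2.

7/2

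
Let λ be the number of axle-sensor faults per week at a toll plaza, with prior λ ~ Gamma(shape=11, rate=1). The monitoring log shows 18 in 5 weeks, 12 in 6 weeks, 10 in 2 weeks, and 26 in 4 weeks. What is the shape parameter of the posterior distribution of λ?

77

Total count: 18 + 12 + 10 + 26 = 66.
Total exposure: 5 + 6 + 2 + 4 = 17 weeks.
Conjugate update: add total count to the shape and total exposure to the rate, giving Gamma(77, 18).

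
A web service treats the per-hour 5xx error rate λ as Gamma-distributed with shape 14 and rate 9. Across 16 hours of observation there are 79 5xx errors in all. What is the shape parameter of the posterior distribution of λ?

Total count 79 over total exposure 16 hours.
Gamma(α, β) with Poisson data over total exposure Σt gives posterior Gamma(α+Σx, β+Σt) = Gamma(93, 25).

93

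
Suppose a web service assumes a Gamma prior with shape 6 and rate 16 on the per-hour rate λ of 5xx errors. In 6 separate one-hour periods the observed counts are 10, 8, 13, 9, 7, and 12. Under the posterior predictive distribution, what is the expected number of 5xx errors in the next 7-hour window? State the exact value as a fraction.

Total count: 10 + 8 + 13 + 9 + 7 + 12 = 59.
Total exposure: 6 hours.
Gamma(α, β) with Poisson data over total exposure Σt gives posterior Gamma(α+Σx, β+Σt) = Gamma(65, 22).
Predictive mean over a 7-hour window = T·E[λ|data] = 7·65/22 = 455/22.

455/22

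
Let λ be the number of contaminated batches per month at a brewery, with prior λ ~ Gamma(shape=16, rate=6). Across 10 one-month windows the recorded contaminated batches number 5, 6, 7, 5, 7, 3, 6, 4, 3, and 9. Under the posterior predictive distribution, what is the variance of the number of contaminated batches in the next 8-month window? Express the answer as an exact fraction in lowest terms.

213/4

Total count: 5 + 6 + 7 + 5 + 7 + 3 + 6 + 4 + 3 + 9 = 55.
Total exposure: 10 months.
Conjugate update: add total count to the shape and total exposure to the rate, giving Gamma(71, 16).
The posterior predictive for a window of length T is Negative Binomial with variance T·α'·(β'+T)/β'² = 8·71·24/256 = 213/4.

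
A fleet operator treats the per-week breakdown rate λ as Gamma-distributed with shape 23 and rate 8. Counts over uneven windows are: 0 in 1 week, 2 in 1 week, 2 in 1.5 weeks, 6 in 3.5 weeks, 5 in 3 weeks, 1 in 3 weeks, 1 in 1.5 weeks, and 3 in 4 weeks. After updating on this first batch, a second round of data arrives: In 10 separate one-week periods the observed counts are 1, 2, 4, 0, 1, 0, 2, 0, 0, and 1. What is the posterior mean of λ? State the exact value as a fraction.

Total count: 0 + 2 + 2 + 6 + 5 + 1 + 1 + 3 = 20.
Total exposure: 1 + 1 + 1.5 + 3.5 + 3 + 3 + 1.5 + 4 = 18.5 weeks.
After the first batch: Gamma(23 + 20, 8 + 18.5) = Gamma(43, 53/2).
Total count: 1 + 2 + 4 + 0 + 1 + 0 + 2 + 0 + 0 + 1 = 11.
Total exposure: 10 weeks.
After the second batch: Gamma(43 + 11, 53/2 + 10) = Gamma(54, 73/2).
Posterior mean = α'/β' = 54/(73/2) = 108/73.

108/73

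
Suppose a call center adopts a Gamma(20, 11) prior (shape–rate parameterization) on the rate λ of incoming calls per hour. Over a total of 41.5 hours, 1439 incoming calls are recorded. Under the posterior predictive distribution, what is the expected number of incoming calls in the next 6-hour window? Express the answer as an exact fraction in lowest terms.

5836/35

Total count 1439 over total exposure 41.5 hours.
Gamma(α, β) with Poisson data over total exposure Σt gives posterior Gamma(α+Σx, β+Σt) = Gamma(1459, 105/2).
Predictive mean over a 6-hour window = T·E[λ|data] = 6·1459/(105/2) = 5836/35.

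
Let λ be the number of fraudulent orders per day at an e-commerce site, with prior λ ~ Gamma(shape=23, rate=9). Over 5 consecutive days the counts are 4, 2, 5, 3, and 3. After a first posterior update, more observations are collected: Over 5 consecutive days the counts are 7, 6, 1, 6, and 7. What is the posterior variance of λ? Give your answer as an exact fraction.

67/361

Total count: 4 + 2 + 5 + 3 + 3 = 17.
Total exposure: 5 days.
After the first batch: Gamma(23 + 17, 9 + 5) = Gamma(40, 14).
Total count: 7 + 6 + 1 + 6 + 7 = 27.
Total exposure: 5 days.
After the second batch: Gamma(40 + 27, 14 + 5) = Gamma(67, 19).
Posterior variance = α'/β'² = 67/361.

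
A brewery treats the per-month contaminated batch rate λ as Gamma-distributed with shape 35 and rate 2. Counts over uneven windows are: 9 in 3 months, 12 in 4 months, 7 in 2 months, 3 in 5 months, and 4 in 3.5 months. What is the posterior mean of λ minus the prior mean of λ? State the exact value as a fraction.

-1085/78

Total count: 9 + 12 + 7 + 3 + 4 = 35.
Total exposure: 3 + 4 + 2 + 5 + 3.5 = 17.5 months.
Posterior: α' = 35 + 35 = 70, β' = 2 + 17.5 = 39/2.
Posterior mean = 70/(39/2) = 140/39; prior mean = 35/2 = 35/2. Difference = 140/39 − 35/2 = -1085/78.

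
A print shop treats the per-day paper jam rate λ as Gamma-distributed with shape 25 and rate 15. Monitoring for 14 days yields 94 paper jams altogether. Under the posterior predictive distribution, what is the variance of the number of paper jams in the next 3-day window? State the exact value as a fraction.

11424/841

Total count 94 over total exposure 14 days.
By Gamma–Poisson conjugacy, the posterior is Gamma(α + Σx, β + Σt) = Gamma(25 + 94, 15 + 14) = Gamma(119, 29).
The posterior predictive for a window of length T is Negative Binomial with variance T·α'·(β'+T)/β'² = 3·119·32/841 = 11424/841.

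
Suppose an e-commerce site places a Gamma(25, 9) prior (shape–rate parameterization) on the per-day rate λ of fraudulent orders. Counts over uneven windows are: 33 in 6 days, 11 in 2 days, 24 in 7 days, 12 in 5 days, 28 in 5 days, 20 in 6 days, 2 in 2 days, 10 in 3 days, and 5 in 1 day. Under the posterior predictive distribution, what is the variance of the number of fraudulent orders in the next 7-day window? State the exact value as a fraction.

Total count: 33 + 11 + 24 + 12 + 28 + 20 + 2 + 10 + 5 = 145.
Total exposure: 6 + 2 + 7 + 5 + 5 + 6 + 2 + 3 + 1 = 37 days.
Posterior: α' = 25 + 145 = 170, β' = 9 + 37 = 46.
The posterior predictive for a window of length T is Negative Binomial with variance T·α'·(β'+T)/β'² = 7·170·53/2116 = 31535/1058.

31535/1058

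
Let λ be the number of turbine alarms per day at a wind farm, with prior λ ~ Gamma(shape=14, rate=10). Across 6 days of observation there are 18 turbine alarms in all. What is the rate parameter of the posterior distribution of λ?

Total count 18 over total exposure 6 days.
The Gamma prior is conjugate for the Poisson rate, so λ | data ~ Gamma(14+18, 10+6) = Gamma(32, 16).

16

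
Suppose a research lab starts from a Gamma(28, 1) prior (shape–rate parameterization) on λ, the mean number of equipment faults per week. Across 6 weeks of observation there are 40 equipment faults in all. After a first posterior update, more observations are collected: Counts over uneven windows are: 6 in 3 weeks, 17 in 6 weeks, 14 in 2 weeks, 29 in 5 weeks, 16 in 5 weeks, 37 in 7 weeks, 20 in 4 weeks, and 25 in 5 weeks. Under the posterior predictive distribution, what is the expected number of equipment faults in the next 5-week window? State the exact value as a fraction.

Total count 40 over total exposure 6 weeks.
After the first batch: Gamma(28 + 40, 1 + 6) = Gamma(68, 7).
Total count: 6 + 17 + 14 + 29 + 16 + 37 + 20 + 25 = 164.
Total exposure: 3 + 6 + 2 + 5 + 5 + 7 + 4 + 5 = 37 weeks.
After the second batch: Gamma(68 + 164, 7 + 37) = Gamma(232, 44).
Predictive mean over a 5-week window = T·E[λ|data] = 5·232/44 = 290/11.

290/11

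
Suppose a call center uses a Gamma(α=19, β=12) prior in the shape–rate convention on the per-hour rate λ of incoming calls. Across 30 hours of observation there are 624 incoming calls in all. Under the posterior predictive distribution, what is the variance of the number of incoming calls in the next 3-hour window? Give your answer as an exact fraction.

Total count 624 over total exposure 30 hours.
By Gamma–Poisson conjugacy, the posterior is Gamma(α + Σx, β + Σt) = Gamma(19 + 624, 12 + 30) = Gamma(643, 42).
The posterior predictive for a window of length T is Negative Binomial with variance T·α'·(β'+T)/β'² = 3·643·45/1764 = 9645/196.

9645/196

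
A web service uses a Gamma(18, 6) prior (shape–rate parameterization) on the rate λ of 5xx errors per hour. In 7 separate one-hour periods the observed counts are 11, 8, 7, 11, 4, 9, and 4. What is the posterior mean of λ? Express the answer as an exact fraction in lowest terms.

Total count: 11 + 8 + 7 + 11 + 4 + 9 + 4 = 54.
Total exposure: 7 hours.
The Gamma prior is conjugate for the Poisson rate, so λ | data ~ Gamma(18+54, 6+7) = Gamma(72, 13).
Posterior mean = α'/β' = 72/13.

72/13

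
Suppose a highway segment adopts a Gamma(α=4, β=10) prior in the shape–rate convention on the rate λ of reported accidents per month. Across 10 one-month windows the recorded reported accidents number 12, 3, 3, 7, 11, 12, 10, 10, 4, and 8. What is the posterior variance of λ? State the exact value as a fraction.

21/100

Total count: 12 + 3 + 3 + 7 + 11 + 12 + 10 + 10 + 4 + 8 = 80.
Total exposure: 10 months.
Conjugate update: add total count to the shape and total exposure to the rate, giving Gamma(84, 20).
Posterior variance = α'/β'² = 84/400 = 21/100.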